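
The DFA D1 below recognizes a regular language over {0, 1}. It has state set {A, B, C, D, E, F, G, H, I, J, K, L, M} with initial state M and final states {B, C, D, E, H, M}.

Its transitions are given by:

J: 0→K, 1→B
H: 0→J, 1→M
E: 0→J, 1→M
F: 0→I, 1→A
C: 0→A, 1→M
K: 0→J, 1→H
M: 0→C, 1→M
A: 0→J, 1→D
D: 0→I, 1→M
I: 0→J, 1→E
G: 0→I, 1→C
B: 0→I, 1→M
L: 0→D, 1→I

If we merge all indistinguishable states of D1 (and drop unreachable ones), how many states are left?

3

First remove the unreachable states {F,G,L}; 10 states remain.
Start with accepting vs non-accepting: {B,C,D,E,H,M} | {A,I,J,K}.
Split {B,C,D,E,H,M} by δ(·,0) → {B,C,D,E,H} and {M}.
Stable partition: {B,C,D,E,H} | {A,I,J,K} | {M} — 3 equivalence classes.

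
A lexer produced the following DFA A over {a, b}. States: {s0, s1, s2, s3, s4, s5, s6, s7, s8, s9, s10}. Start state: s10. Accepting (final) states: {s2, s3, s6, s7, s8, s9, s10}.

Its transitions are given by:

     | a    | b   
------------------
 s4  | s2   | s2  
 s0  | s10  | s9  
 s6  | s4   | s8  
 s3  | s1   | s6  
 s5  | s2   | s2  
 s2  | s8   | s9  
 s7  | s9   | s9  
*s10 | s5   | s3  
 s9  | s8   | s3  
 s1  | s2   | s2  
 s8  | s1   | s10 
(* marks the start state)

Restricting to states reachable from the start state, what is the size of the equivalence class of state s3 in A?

First remove the unreachable states {s0,s7}; 9 states remain.
Initial partition by acceptance: {s2,s3,s6,s8,s9,s10} | {s1,s4,s5}.
Split {s2,s3,s6,s8,s9,s10} by δ(·,a) → {s3,s6,s8,s10} and {s2,s9}.
Split {s2,s9} by δ(·,b) → {s2} and {s9}.
The partition is now stable with 4 blocks: {s3,s6,s8,s10} | {s1,s4,s5} | {s2} | {s9}.
State s3 belongs to the block {s3,s6,s8,s10}, which has 4 states.

4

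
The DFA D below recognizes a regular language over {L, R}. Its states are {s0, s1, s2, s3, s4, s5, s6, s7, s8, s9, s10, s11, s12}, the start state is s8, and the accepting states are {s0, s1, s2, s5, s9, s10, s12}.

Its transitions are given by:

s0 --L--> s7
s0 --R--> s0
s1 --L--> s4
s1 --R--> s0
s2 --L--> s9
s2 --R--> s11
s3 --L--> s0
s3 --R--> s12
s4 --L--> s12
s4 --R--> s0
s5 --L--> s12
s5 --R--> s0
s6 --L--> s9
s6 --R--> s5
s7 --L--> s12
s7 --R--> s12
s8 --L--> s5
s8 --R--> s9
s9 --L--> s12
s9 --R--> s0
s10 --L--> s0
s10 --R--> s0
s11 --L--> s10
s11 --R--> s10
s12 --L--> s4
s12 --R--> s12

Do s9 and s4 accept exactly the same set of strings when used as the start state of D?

No

States {s1,s2,s3,s6,s10,s11} cannot be reached from the start state, so discard them.
Initial partition by acceptance: {s0,s5,s9,s12} | {s4,s7,s8}.
On input L, block {s0,s5,s9,s12} splits into {s0,s12} and {s5,s9}.
Split {s4,s7,s8} by δ(·,L) → {s4,s7} and {s8}.
No further refinement is possible. Final partition (4 blocks): {s0,s12} | {s4,s7} | {s5,s9} | {s8}.
s9 and s4 end up in different blocks, so they are distinguishable. For instance, the string 'ε' is accepted from only s9.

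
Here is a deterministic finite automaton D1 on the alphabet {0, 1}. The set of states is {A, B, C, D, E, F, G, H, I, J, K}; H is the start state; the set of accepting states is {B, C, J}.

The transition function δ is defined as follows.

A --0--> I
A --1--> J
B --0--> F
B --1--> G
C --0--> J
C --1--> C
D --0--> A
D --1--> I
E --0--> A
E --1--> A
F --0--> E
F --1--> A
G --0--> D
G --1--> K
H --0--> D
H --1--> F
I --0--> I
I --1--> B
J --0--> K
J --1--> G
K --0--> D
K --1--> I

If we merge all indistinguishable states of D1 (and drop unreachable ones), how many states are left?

First remove the unreachable states {C}; 10 states remain.
Start with accepting vs non-accepting: {B,J} | {A,D,E,F,G,H,I,K}.
Split {A,D,E,F,G,H,I,K} by δ(·,1) → {D,E,F,G,H,K} and {A,I}.
On input 0, block {D,E,F,G,H,K} splits into {F,G,H,K} and {D,E}.
On input 1, block {F,G,H,K} splits into {F,K} and {G,H}.
No further refinement is possible. Final partition (5 blocks): {B,J} | {F,K} | {A,I} | {D,E} | {G,H}.

5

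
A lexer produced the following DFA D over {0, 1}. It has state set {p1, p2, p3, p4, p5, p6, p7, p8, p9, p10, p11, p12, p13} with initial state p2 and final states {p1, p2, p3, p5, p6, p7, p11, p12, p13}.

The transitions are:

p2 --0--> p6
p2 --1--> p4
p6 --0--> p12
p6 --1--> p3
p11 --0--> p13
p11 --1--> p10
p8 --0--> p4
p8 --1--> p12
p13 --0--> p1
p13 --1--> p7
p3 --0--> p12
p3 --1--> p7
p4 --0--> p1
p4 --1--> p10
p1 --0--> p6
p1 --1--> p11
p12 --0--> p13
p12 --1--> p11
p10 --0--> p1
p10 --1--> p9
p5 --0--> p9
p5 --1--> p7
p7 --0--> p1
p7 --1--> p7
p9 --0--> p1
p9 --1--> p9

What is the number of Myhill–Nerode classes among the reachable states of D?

States {p5,p8} cannot be reached from the start state, so discard them.
Initial partition by acceptance: {p1,p2,p3,p6,p7,p11,p12,p13} | {p4,p9,p10}.
Refine {p1,p2,p3,p6,p7,p11,p12,p13} on symbol 1: members go to different blocks, giving {p1,p3,p6,p7,p12,p13} and {p2,p11}.
On input 1, block {p1,p3,p6,p7,p12,p13} splits into {p3,p6,p7,p13} and {p1,p12}.
The partition is now stable with 4 blocks: {p3,p6,p7,p13} | {p4,p9,p10} | {p2,p11} | {p1,p12}.

4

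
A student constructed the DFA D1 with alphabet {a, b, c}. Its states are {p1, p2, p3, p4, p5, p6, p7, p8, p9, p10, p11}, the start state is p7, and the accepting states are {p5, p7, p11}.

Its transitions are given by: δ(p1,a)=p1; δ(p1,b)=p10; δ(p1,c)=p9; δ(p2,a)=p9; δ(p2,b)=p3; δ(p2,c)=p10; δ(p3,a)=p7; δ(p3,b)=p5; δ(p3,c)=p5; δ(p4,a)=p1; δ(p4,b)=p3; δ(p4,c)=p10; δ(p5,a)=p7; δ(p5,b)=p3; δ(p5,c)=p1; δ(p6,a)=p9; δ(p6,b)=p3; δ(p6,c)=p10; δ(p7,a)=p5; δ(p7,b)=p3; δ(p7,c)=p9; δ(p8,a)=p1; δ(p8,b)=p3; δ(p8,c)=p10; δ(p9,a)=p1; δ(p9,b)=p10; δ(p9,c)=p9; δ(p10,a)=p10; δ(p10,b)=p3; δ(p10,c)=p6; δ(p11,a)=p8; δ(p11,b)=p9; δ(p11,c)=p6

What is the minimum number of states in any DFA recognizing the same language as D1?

First remove the unreachable states {p2,p4,p8,p11}; 7 states remain.
P0 = {p5,p7} | {p1,p3,p6,p9,p10}.
On input a, block {p1,p3,p6,p9,p10} splits into {p1,p6,p9,p10} and {p3}.
Split {p1,p6,p9,p10} by δ(·,b) → {p1,p9} and {p6,p10}.
Split {p6,p10} by δ(·,a) → {p6} and {p10}.
Stable partition: {p5,p7} | {p1,p9} | {p3} | {p6} | {p10} — 5 equivalence classes.

5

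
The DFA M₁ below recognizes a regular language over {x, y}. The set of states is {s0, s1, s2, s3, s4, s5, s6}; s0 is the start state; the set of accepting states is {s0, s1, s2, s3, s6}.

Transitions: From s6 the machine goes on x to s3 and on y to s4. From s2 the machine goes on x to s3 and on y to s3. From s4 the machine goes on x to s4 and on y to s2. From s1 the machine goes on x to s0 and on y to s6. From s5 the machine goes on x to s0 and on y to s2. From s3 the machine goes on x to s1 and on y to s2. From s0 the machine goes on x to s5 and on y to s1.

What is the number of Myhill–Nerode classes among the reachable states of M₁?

7

All states are reachable from the start state.
P0 = {s0,s1,s2,s3,s6} | {s4,s5}.
On input x, block {s0,s1,s2,s3,s6} splits into {s1,s2,s3,s6} and {s0}.
Refine {s1,s2,s3,s6} on symbol x: members go to different blocks, giving {s2,s3,s6} and {s1}.
On input x, block {s2,s3,s6} splits into {s2,s6} and {s3}.
On input y, block {s2,s6} splits into {s2} and {s6}.
On input x, block {s4,s5} splits into {s4} and {s5}.
Stable partition: {s2} | {s4} | {s0} | {s1} | {s3} | {s6} | {s5} — 7 equivalence classes.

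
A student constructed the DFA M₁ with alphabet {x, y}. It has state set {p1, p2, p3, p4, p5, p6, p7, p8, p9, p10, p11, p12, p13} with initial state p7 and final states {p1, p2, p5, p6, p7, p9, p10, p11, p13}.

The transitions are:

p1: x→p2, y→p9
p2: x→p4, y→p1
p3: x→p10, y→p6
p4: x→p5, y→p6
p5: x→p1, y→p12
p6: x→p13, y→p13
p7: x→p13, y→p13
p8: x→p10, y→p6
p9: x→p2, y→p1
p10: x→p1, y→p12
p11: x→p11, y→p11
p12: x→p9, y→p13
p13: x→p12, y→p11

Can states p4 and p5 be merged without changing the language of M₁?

No

States {p3,p8,p10} cannot be reached from the start state, so discard them.
Start with accepting vs non-accepting: {p1,p2,p5,p6,p7,p9,p11,p13} | {p4,p12}.
Split {p1,p2,p5,p6,p7,p9,p11,p13} by δ(·,x) → {p1,p5,p6,p7,p9,p11} and {p2,p13}.
On input x, block {p1,p5,p6,p7,p9,p11} splits into {p1,p6,p7,p9} and {p5,p11}.
Split {p1,p6,p7,p9} by δ(·,y) → {p1,p9} and {p6,p7}.
Refine {p4,p12} on symbol x: members go to different blocks, giving {p4} and {p12}.
Refine {p2,p13} on symbol x: members go to different blocks, giving {p2} and {p13}.
On input x, block {p5,p11} splits into {p5} and {p11}.
No further refinement is possible. Final partition (8 blocks): {p1,p9} | {p4} | {p2} | {p5} | {p6,p7} | {p12} | {p13} | {p11}.
p4 and p5 end up in different blocks, so they are distinguishable. For instance, the string 'ε' is accepted from only p5.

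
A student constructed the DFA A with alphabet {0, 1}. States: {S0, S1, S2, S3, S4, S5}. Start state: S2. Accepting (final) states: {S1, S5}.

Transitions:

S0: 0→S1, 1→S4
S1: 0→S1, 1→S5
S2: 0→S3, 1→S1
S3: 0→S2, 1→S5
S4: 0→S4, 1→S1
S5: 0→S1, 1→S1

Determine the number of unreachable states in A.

2

Starting at S2 and following transitions, the reachable set is {S1, S2, S3, S5}. That leaves S0, S4 unreachable — 2 in total.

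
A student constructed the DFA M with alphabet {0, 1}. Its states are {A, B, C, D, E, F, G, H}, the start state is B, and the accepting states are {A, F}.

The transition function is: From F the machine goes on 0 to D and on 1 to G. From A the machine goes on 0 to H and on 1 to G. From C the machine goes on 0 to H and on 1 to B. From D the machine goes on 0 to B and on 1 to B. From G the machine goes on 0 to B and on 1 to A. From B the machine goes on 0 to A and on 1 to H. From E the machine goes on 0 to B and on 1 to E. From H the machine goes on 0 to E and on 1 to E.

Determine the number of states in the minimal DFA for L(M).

States {C,D,F} cannot be reached from the start state, so discard them.
Initial partition by acceptance: {A} | {B,E,G,H}.
Refine {B,E,G,H} on symbol 0: members go to different blocks, giving {E,G,H} and {B}.
Split {E,G,H} by δ(·,0) → {E,G} and {H}.
Split {E,G} by δ(·,1) → {E} and {G}.
Stable partition: {A} | {E} | {B} | {H} | {G} — 5 equivalence classes.

5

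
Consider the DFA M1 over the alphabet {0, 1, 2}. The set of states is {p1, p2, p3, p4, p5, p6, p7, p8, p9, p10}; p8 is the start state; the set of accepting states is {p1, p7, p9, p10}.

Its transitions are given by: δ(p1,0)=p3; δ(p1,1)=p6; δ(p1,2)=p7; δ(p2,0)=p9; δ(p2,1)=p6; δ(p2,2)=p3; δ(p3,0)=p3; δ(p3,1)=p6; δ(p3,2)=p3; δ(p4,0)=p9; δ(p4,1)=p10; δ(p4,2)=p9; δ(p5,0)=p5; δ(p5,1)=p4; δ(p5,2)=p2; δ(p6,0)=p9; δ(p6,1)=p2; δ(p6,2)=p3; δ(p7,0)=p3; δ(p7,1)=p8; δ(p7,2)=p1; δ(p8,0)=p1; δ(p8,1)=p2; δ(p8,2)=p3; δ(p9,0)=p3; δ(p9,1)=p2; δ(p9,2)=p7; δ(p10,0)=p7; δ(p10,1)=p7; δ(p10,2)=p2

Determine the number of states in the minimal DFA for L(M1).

Reachable states from the start: {p1,p2,p3,p6,p7,p8,p9}. Unreachable: {p4,p5,p10} — drop them.
P0 = {p1,p7,p9} | {p2,p3,p6,p8}.
On input 0, block {p2,p3,p6,p8} splits into {p2,p6,p8} and {p3}.
No further refinement is possible. Final partition (3 blocks): {p1,p7,p9} | {p2,p6,p8} | {p3}.

3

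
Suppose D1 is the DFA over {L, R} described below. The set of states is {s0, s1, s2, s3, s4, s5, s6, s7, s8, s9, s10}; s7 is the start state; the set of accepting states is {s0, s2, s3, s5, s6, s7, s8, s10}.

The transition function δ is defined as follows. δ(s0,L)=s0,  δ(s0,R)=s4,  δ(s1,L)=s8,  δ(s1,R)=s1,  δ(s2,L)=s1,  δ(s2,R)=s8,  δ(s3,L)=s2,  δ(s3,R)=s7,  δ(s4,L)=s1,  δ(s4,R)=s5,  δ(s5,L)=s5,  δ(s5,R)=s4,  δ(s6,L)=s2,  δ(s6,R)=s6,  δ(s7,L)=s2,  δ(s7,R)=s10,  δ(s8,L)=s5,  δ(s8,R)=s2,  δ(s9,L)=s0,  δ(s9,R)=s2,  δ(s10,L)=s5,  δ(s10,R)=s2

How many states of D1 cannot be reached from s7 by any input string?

4

BFS from s7 reaches {s1, s2, s4, s5, s7, s8, s10}; the 4 state(s) s0, s3, s6, s9 are never visited.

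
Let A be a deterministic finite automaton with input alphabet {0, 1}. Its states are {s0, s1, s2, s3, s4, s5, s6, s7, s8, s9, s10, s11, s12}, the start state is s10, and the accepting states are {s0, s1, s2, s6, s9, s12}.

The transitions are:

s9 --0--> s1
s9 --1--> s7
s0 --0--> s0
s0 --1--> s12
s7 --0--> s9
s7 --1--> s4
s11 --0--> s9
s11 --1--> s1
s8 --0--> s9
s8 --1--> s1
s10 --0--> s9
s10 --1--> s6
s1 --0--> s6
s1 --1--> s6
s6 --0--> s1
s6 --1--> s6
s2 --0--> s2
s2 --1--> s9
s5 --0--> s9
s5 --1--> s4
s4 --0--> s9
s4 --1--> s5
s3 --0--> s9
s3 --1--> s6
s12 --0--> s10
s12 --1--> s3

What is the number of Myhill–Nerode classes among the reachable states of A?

4

First remove the unreachable states {s0,s2,s3,s8,s11,s12}; 7 states remain.
P0 = {s1,s6,s9} | {s4,s5,s7,s10}.
Refine {s1,s6,s9} on symbol 1: members go to different blocks, giving {s1,s6} and {s9}.
Refine {s4,s5,s7,s10} on symbol 1: members go to different blocks, giving {s4,s5,s7} and {s10}.
The partition is now stable with 4 blocks: {s1,s6} | {s4,s5,s7} | {s9} | {s10}.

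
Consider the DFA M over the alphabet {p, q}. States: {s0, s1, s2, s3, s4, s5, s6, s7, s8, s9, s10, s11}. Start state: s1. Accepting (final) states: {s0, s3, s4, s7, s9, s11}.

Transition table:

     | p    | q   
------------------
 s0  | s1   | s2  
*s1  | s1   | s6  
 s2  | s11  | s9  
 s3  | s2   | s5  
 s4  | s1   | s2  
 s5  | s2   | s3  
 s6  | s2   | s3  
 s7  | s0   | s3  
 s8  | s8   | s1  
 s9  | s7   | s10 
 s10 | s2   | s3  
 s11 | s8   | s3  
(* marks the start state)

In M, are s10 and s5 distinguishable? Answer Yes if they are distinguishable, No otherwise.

No

First remove the unreachable states {s4}; 11 states remain.
Start with accepting vs non-accepting: {s0,s3,s7,s9,s11} | {s1,s2,s5,s6,s8,s10}.
Split {s0,s3,s7,s9,s11} by δ(·,p) → {s0,s3,s11} and {s7,s9}.
On input q, block {s0,s3,s11} splits into {s0,s3} and {s11}.
Split {s1,s2,s5,s6,s8,s10} by δ(·,p) → {s1,s5,s6,s8,s10} and {s2}.
Refine {s0,s3} on symbol p: members go to different blocks, giving {s0} and {s3}.
Split {s1,s5,s6,s8,s10} by δ(·,p) → {s5,s6,s10} and {s1,s8}.
Split {s7,s9} by δ(·,p) → {s7} and {s9}.
Refine {s1,s8} on symbol q: members go to different blocks, giving {s1} and {s8}.
No further refinement is possible. Final partition (9 blocks): {s0} | {s5,s6,s10} | {s7} | {s11} | {s2} | {s3} | {s1} | {s9} | {s8}.
s10 and s5 lie in the same block of the stable partition, so they are equivalent — no string distinguishes them.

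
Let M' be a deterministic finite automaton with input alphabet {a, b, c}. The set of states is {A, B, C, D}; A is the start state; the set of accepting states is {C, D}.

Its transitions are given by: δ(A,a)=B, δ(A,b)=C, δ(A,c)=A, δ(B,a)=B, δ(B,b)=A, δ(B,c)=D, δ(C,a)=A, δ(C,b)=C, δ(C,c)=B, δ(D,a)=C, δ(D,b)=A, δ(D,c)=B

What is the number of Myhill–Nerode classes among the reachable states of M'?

Every state is reachable, so we keep all 4.
Initial partition by acceptance: {C,D} | {A,B}.
Split {C,D} by δ(·,a) → {C} and {D}.
On input b, block {A,B} splits into {A} and {B}.
No further refinement is possible. Final partition (4 blocks): {C} | {A} | {D} | {B}.

4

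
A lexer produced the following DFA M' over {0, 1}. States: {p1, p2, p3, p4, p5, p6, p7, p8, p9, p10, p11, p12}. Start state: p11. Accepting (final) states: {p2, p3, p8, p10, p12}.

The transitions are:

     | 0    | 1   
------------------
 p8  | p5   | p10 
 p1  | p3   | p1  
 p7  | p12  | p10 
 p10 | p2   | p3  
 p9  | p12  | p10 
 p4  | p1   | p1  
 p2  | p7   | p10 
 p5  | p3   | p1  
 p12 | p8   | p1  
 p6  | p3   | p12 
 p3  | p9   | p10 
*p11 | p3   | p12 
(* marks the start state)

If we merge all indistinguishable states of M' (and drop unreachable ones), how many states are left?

7

First remove the unreachable states {p4,p6}; 10 states remain.
Start with accepting vs non-accepting: {p2,p3,p8,p10,p12} | {p1,p5,p7,p9,p11}.
Refine {p2,p3,p8,p10,p12} on symbol 0: members go to different blocks, giving {p2,p3,p8} and {p10,p12}.
Split {p1,p5,p7,p9,p11} by δ(·,0) → {p1,p5,p11} and {p7,p9}.
On input 0, block {p2,p3,p8} splits into {p2,p3} and {p8}.
Split {p1,p5,p11} by δ(·,1) → {p1,p5} and {p11}.
Split {p10,p12} by δ(·,0) → {p10} and {p12}.
Stable partition: {p2,p3} | {p1,p5} | {p10} | {p7,p9} | {p8} | {p11} | {p12} — 7 equivalence classes.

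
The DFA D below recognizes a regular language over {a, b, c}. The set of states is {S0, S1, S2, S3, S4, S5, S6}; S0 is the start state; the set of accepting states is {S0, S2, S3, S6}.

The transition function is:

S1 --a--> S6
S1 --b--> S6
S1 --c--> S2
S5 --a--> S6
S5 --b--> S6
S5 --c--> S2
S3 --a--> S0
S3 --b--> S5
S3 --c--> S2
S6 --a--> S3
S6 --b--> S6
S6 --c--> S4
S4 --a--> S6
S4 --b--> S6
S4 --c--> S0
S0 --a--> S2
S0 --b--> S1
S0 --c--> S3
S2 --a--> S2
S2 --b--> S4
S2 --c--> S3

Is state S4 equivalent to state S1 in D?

Yes

P0 = {S0,S2,S3,S6} | {S1,S4,S5}.
Refine {S0,S2,S3,S6} on symbol b: members go to different blocks, giving {S0,S2,S3} and {S6}.
The partition is now stable with 3 blocks: {S0,S2,S3} | {S1,S4,S5} | {S6}.
S4 and S1 lie in the same block of the stable partition, so they are equivalent — no string distinguishes them.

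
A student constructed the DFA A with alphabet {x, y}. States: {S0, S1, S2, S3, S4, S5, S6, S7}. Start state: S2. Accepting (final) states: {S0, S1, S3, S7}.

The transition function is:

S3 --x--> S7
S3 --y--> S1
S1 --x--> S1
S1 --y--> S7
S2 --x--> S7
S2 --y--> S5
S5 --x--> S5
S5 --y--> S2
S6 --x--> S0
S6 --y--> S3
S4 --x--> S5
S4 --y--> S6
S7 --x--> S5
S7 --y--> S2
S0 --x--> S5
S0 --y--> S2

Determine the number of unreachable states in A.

5

BFS from S2 reaches {S2, S5, S7}; the 5 state(s) S0, S1, S3, S4, S6 are never visited.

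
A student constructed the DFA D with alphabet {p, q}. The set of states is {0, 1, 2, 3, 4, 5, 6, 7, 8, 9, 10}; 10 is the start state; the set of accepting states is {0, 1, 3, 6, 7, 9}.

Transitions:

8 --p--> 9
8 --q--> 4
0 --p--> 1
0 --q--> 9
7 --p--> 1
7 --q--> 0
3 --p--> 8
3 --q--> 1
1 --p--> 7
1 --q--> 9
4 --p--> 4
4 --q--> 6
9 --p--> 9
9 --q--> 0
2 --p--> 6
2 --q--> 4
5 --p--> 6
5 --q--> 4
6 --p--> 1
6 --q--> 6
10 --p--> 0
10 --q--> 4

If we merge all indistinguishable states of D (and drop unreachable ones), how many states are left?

First remove the unreachable states {2,3,5,8}; 7 states remain.
Initial partition by acceptance: {0,1,6,7,9} | {4,10}.
Refine {4,10} on symbol p: members go to different blocks, giving {4} and {10}.
No further refinement is possible. Final partition (3 blocks): {0,1,6,7,9} | {4} | {10}.

3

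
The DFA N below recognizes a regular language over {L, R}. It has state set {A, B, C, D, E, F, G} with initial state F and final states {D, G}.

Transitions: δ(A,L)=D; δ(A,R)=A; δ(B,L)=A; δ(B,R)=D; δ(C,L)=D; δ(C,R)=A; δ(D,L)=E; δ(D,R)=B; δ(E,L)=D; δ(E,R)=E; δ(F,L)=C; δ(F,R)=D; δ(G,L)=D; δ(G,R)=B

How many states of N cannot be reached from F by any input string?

1

No path from F leads to G; the other 6 states are all reachable.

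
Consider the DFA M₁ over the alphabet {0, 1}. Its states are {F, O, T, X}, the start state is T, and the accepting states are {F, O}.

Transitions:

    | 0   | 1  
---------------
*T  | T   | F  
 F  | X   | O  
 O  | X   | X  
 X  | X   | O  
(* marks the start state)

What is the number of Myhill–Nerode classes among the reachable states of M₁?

4

Every state is reachable, so we keep all 4.
Initial partition by acceptance: {F,O} | {T,X}.
Refine {F,O} on symbol 1: members go to different blocks, giving {O} and {F}.
Split {T,X} by δ(·,1) → {X} and {T}.
No further refinement is possible. Final partition (4 blocks): {O} | {X} | {F} | {T}.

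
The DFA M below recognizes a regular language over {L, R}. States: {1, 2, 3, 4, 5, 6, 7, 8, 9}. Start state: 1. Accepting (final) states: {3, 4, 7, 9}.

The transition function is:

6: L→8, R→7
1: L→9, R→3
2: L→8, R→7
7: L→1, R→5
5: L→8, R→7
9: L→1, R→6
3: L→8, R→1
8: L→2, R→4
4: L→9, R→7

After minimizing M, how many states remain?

Start with accepting vs non-accepting: {3,4,7,9} | {1,2,5,6,8}.
Split {3,4,7,9} by δ(·,L) → {3,7,9} and {4}.
On input L, block {1,2,5,6,8} splits into {2,5,6,8} and {1}.
On input L, block {3,7,9} splits into {7,9} and {3}.
Refine {2,5,6,8} on symbol R: members go to different blocks, giving {2,5,6} and {8}.
Stable partition: {7,9} | {2,5,6} | {4} | {1} | {3} | {8} — 6 equivalence classes.

6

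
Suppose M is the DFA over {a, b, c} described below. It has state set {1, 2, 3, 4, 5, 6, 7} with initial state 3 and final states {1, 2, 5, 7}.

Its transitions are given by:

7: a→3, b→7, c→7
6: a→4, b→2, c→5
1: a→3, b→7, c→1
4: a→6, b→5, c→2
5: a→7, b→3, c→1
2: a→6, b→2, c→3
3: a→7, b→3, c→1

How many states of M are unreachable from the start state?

4

Starting at 3 and following transitions, the reachable set is {1, 3, 7}. That leaves 2, 4, 5, 6 unreachable — 4 in total.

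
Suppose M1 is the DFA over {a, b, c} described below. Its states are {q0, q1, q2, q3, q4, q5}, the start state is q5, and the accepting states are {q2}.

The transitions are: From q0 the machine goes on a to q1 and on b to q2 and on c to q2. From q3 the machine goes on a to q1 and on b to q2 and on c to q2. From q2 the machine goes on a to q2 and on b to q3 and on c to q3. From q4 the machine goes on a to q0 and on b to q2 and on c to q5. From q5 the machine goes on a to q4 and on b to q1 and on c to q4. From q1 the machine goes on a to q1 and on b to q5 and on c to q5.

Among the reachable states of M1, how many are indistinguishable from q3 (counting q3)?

2

Every state is reachable, so we keep all 6.
Initial partition by acceptance: {q2} | {q0,q1,q3,q4,q5}.
Refine {q0,q1,q3,q4,q5} on symbol b: members go to different blocks, giving {q0,q3,q4} and {q1,q5}.
Refine {q0,q3,q4} on symbol a: members go to different blocks, giving {q0,q3} and {q4}.
On input a, block {q1,q5} splits into {q1} and {q5}.
The partition is now stable with 5 blocks: {q2} | {q0,q3} | {q1} | {q4} | {q5}.
State q3 belongs to the block {q0,q3}, which has 2 states.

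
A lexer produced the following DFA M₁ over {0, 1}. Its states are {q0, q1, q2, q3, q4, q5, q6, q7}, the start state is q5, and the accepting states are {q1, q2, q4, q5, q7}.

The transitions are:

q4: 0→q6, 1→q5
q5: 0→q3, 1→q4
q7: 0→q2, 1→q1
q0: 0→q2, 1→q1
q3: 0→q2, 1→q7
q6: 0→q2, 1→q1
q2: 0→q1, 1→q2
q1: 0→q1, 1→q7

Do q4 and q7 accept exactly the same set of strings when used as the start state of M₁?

No

First remove the unreachable states {q0}; 7 states remain.
Initial partition by acceptance: {q1,q2,q4,q5,q7} | {q3,q6}.
On input 0, block {q1,q2,q4,q5,q7} splits into {q1,q2,q7} and {q4,q5}.
No further refinement is possible. Final partition (3 blocks): {q1,q2,q7} | {q3,q6} | {q4,q5}.
q4 and q7 end up in different blocks, so they are distinguishable. For instance, the string '0' is accepted from only q7.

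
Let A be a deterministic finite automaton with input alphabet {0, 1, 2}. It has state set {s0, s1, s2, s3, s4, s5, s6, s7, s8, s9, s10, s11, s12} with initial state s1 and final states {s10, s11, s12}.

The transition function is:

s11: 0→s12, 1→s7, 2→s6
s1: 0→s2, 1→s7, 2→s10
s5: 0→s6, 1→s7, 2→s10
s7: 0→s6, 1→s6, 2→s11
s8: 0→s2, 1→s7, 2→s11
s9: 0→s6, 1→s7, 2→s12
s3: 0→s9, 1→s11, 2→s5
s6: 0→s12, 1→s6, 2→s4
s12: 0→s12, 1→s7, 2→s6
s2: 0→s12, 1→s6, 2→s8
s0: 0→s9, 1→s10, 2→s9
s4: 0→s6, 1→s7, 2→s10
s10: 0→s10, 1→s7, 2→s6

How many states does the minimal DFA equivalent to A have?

4

First remove the unreachable states {s0,s3,s5,s9}; 9 states remain.
Initial partition by acceptance: {s10,s11,s12} | {s1,s2,s4,s6,s7,s8}.
Refine {s1,s2,s4,s6,s7,s8} on symbol 0: members go to different blocks, giving {s1,s4,s7,s8} and {s2,s6}.
Refine {s1,s4,s7,s8} on symbol 1: members go to different blocks, giving {s1,s4,s8} and {s7}.
No further refinement is possible. Final partition (4 blocks): {s10,s11,s12} | {s1,s4,s8} | {s2,s6} | {s7}.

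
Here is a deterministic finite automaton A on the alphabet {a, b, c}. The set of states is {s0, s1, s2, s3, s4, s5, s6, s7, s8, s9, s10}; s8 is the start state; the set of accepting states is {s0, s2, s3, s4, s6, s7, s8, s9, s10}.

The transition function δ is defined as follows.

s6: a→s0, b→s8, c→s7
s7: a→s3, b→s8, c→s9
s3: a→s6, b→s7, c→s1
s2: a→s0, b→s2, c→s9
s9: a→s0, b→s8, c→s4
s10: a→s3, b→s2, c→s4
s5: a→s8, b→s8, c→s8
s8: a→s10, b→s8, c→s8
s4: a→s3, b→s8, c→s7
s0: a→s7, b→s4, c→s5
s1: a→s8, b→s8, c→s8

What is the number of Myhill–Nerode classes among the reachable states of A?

5

All states are reachable from the start state.
Start with accepting vs non-accepting: {s0,s2,s3,s4,s6,s7,s8,s9,s10} | {s1,s5}.
Split {s0,s2,s3,s4,s6,s7,s8,s9,s10} by δ(·,c) → {s2,s4,s6,s7,s8,s9,s10} and {s0,s3}.
Refine {s2,s4,s6,s7,s8,s9,s10} on symbol a: members go to different blocks, giving {s2,s4,s6,s7,s9,s10} and {s8}.
Split {s2,s4,s6,s7,s9,s10} by δ(·,b) → {s4,s6,s7,s9} and {s2,s10}.
No further refinement is possible. Final partition (5 blocks): {s4,s6,s7,s9} | {s1,s5} | {s0,s3} | {s8} | {s2,s10}.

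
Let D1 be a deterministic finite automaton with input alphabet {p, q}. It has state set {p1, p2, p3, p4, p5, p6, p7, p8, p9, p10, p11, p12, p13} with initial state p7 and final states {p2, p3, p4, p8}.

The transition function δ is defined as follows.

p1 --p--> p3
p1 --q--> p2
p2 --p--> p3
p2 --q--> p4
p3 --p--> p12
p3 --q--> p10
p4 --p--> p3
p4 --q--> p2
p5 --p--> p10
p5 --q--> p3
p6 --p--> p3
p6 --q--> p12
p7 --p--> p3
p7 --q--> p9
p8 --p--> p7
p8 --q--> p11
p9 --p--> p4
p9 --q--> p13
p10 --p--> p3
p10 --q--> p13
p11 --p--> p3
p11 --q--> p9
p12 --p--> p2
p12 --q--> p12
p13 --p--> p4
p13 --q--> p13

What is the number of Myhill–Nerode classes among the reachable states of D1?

4

Reachable states from the start: {p2,p3,p4,p7,p9,p10,p12,p13}. Unreachable: {p1,p5,p6,p8,p11} — drop them.
Initial partition by acceptance: {p2,p3,p4} | {p7,p9,p10,p12,p13}.
Split {p2,p3,p4} by δ(·,p) → {p2,p4} and {p3}.
On input p, block {p7,p9,p10,p12,p13} splits into {p9,p12,p13} and {p7,p10}.
Stable partition: {p2,p4} | {p9,p12,p13} | {p3} | {p7,p10} — 4 equivalence classes.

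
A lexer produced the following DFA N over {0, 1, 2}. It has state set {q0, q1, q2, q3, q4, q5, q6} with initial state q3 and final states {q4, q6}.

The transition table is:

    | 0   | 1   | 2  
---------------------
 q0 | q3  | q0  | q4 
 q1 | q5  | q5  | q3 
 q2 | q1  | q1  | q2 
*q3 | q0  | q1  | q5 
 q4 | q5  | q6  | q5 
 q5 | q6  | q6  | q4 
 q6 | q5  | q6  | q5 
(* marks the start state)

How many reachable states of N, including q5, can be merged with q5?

1

States {q2} cannot be reached from the start state, so discard them.
Start with accepting vs non-accepting: {q4,q6} | {q0,q1,q3,q5}.
On input 0, block {q0,q1,q3,q5} splits into {q0,q1,q3} and {q5}.
Refine {q0,q1,q3} on symbol 0: members go to different blocks, giving {q0,q3} and {q1}.
Refine {q0,q3} on symbol 1: members go to different blocks, giving {q0} and {q3}.
The partition is now stable with 5 blocks: {q4,q6} | {q0} | {q5} | {q1} | {q3}.
State q5 belongs to the block {q5}, which has 1 states.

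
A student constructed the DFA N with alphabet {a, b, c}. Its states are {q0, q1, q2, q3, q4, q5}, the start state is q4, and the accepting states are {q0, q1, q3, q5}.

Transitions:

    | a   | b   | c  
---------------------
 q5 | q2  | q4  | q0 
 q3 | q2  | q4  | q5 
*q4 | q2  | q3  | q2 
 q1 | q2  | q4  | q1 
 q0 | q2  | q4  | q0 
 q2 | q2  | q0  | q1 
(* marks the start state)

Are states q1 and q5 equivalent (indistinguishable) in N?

Yes

Start with accepting vs non-accepting: {q0,q1,q3,q5} | {q2,q4}.
On input c, block {q2,q4} splits into {q2} and {q4}.
The partition is now stable with 3 blocks: {q0,q1,q3,q5} | {q2} | {q4}.
q1 and q5 lie in the same block of the stable partition, so they are equivalent — no string distinguishes them.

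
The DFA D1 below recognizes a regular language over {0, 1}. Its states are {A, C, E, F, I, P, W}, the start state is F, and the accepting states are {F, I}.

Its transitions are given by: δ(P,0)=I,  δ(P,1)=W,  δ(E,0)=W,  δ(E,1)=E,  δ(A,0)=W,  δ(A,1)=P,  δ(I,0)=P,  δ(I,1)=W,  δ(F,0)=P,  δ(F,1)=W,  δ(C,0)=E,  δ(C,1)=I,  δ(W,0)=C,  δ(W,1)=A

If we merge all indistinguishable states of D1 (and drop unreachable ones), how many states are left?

6

Every state is reachable, so we keep all 7.
Start with accepting vs non-accepting: {F,I} | {A,C,E,P,W}.
On input 0, block {A,C,E,P,W} splits into {A,C,E,W} and {P}.
Refine {A,C,E,W} on symbol 1: members go to different blocks, giving {E,W} and {C} and {A}.
Refine {E,W} on symbol 0: members go to different blocks, giving {W} and {E}.
No further refinement is possible. Final partition (6 blocks): {F,I} | {W} | {P} | {C} | {A} | {E}.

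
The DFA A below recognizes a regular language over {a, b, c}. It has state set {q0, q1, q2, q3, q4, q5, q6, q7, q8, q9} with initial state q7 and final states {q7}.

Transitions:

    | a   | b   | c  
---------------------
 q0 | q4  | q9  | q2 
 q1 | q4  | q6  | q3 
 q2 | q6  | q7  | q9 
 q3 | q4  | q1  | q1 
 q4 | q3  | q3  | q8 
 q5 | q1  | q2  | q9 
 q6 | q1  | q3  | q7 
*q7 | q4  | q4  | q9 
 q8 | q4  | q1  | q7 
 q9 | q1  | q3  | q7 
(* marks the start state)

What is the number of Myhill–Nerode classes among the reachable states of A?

Reachable states from the start: {q1,q3,q4,q6,q7,q8,q9}. Unreachable: {q0,q2,q5} — drop them.
Initial partition by acceptance: {q7} | {q1,q3,q4,q6,q8,q9}.
Split {q1,q3,q4,q6,q8,q9} by δ(·,c) → {q1,q3,q4} and {q6,q8,q9}.
Refine {q1,q3,q4} on symbol b: members go to different blocks, giving {q3,q4} and {q1}.
Refine {q3,q4} on symbol b: members go to different blocks, giving {q3} and {q4}.
Refine {q6,q8,q9} on symbol a: members go to different blocks, giving {q6,q9} and {q8}.
Stable partition: {q7} | {q3} | {q6,q9} | {q1} | {q4} | {q8} — 6 equivalence classes.

6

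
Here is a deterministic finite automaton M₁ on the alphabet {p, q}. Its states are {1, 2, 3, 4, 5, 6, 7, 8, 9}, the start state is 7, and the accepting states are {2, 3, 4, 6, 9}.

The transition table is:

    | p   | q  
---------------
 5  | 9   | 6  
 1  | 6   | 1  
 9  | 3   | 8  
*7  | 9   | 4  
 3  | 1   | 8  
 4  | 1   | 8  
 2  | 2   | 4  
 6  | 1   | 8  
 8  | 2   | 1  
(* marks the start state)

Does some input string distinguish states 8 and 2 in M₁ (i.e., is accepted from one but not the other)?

First remove the unreachable states {5}; 8 states remain.
Start with accepting vs non-accepting: {2,3,4,6,9} | {1,7,8}.
Refine {2,3,4,6,9} on symbol p: members go to different blocks, giving {3,4,6} and {2,9}.
Split {1,7,8} by δ(·,p) → {7,8} and {1}.
Split {7,8} by δ(·,q) → {7} and {8}.
Split {2,9} by δ(·,p) → {2} and {9}.
The partition is now stable with 6 blocks: {3,4,6} | {7} | {2} | {1} | {8} | {9}.
8 and 2 end up in different blocks, so they are distinguishable. For instance, the string 'ε' is accepted from only 2.

Yes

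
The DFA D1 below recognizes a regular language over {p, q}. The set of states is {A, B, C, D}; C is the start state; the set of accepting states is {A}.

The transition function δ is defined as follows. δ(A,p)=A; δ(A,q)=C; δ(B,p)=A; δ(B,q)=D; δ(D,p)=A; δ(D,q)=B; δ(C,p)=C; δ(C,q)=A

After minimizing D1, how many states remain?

Reachable states from the start: {A,C}. Unreachable: {B,D} — drop them.
Start with accepting vs non-accepting: {A} | {C}.
No further refinement is possible. Final partition (2 blocks): {A} | {C}.

2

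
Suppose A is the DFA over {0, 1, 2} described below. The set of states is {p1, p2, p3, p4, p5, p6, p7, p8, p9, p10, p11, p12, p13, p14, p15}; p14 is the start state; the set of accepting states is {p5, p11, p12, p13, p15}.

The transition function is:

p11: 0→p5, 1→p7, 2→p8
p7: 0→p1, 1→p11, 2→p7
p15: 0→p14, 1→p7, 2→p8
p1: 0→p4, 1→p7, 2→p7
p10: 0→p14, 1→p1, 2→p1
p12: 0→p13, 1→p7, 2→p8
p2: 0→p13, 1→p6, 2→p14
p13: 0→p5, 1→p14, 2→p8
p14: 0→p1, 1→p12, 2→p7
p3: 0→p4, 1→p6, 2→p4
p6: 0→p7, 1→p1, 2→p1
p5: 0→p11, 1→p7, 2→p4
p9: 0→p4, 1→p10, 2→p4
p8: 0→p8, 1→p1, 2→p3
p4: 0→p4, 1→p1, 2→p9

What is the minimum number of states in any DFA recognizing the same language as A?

6

First remove the unreachable states {p2,p15}; 13 states remain.
Start with accepting vs non-accepting: {p5,p11,p12,p13} | {p1,p3,p4,p6,p7,p8,p9,p10,p14}.
Refine {p1,p3,p4,p6,p7,p8,p9,p10,p14} on symbol 1: members go to different blocks, giving {p1,p3,p4,p6,p8,p9,p10} and {p7,p14}.
Split {p1,p3,p4,p6,p8,p9,p10} by δ(·,0) → {p1,p3,p4,p8,p9} and {p6,p10}.
Refine {p1,p3,p4,p8,p9} on symbol 1: members go to different blocks, giving {p3,p9} and {p4,p8} and {p1}.
No further refinement is possible. Final partition (6 blocks): {p5,p11,p12,p13} | {p3,p9} | {p7,p14} | {p6,p10} | {p4,p8} | {p1}.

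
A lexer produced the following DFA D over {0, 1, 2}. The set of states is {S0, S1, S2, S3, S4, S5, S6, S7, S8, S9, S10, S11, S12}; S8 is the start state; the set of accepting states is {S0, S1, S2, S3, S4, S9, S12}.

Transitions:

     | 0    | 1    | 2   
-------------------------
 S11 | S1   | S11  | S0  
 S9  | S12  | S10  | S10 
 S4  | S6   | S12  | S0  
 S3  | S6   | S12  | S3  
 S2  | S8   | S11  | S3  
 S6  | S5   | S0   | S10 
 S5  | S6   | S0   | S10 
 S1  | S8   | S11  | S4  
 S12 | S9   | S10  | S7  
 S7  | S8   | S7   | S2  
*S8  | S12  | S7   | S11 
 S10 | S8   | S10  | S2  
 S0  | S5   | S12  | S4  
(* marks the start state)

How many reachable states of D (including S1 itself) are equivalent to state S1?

Initial partition by acceptance: {S0,S1,S2,S3,S4,S9,S12} | {S5,S6,S7,S8,S10,S11}.
Split {S0,S1,S2,S3,S4,S9,S12} by δ(·,0) → {S0,S1,S2,S3,S4} and {S9,S12}.
On input 1, block {S0,S1,S2,S3,S4} splits into {S0,S3,S4} and {S1,S2}.
On input 0, block {S5,S6,S7,S8,S10,S11} splits into {S5,S6,S7,S10} and {S8} and {S11}.
On input 0, block {S5,S6,S7,S10} splits into {S5,S6} and {S7,S10}.
Stable partition: {S0,S3,S4} | {S5,S6} | {S9,S12} | {S1,S2} | {S8} | {S11} | {S7,S10} — 7 equivalence classes.
The equivalence class containing S1 is {S1,S2}, of size 2.

2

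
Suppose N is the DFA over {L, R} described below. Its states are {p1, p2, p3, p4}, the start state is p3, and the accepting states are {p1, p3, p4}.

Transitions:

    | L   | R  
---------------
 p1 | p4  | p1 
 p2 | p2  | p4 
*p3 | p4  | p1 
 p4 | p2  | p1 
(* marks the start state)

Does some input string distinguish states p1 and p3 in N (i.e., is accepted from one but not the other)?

Every state is reachable, so we keep all 4.
Start with accepting vs non-accepting: {p1,p3,p4} | {p2}.
On input L, block {p1,p3,p4} splits into {p1,p3} and {p4}.
The partition is now stable with 3 blocks: {p1,p3} | {p2} | {p4}.
p1 and p3 lie in the same block of the stable partition, so they are equivalent — no string distinguishes them.

No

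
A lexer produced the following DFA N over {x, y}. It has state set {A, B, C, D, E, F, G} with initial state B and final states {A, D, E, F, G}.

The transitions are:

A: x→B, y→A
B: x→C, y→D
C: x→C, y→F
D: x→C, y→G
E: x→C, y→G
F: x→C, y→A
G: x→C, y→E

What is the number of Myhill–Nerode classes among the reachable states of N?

Every state is reachable, so we keep all 7.
Start with accepting vs non-accepting: {A,D,E,F,G} | {B,C}.
The partition is now stable with 2 blocks: {A,D,E,F,G} | {B,C}.

2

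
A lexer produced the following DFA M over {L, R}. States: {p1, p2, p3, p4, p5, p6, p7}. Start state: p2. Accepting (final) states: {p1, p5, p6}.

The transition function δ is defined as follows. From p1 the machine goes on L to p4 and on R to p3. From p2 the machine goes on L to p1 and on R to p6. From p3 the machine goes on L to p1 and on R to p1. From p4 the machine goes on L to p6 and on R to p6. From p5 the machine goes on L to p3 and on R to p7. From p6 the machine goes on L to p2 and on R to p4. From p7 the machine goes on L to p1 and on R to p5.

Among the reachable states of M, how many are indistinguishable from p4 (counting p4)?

First remove the unreachable states {p5,p7}; 5 states remain.
Initial partition by acceptance: {p1,p6} | {p2,p3,p4}.
No further refinement is possible. Final partition (2 blocks): {p1,p6} | {p2,p3,p4}.
State p4 belongs to the block {p2,p3,p4}, which has 3 states.

3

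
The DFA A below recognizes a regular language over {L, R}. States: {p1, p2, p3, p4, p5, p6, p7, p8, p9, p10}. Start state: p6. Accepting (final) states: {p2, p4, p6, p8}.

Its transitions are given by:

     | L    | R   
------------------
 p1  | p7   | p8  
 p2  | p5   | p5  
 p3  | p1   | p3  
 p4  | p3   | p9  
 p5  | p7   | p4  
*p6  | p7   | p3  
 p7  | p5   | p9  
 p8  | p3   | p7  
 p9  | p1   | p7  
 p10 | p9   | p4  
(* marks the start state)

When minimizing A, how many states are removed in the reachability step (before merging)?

BFS from p6 reaches {p1, p3, p4, p5, p6, p7, p8, p9}; the 2 state(s) p2, p10 are never visited.

2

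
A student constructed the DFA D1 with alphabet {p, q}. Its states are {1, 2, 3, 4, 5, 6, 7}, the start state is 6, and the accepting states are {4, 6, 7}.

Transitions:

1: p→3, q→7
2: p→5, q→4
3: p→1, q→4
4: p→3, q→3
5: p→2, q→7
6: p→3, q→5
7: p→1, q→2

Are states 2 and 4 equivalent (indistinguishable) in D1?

Initial partition by acceptance: {4,6,7} | {1,2,3,5}.
Stable partition: {4,6,7} | {1,2,3,5} — 2 equivalence classes.
2 and 4 end up in different blocks, so they are distinguishable. For instance, the string 'ε' is accepted from only 4.

No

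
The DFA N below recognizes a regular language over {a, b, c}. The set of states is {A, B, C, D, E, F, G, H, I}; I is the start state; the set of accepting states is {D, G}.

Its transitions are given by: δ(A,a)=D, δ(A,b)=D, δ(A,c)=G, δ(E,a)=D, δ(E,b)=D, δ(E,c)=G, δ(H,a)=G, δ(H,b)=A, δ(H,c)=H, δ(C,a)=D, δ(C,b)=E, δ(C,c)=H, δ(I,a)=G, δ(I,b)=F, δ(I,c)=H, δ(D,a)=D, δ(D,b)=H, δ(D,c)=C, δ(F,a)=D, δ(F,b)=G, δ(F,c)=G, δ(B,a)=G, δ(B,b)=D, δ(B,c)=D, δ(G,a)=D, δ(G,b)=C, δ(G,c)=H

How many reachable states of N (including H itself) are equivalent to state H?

3

States {B} cannot be reached from the start state, so discard them.
Start with accepting vs non-accepting: {D,G} | {A,C,E,F,H,I}.
Split {A,C,E,F,H,I} by δ(·,b) → {A,E,F} and {C,H,I}.
The partition is now stable with 3 blocks: {D,G} | {A,E,F} | {C,H,I}.
The equivalence class containing H is {C,H,I}, of size 3.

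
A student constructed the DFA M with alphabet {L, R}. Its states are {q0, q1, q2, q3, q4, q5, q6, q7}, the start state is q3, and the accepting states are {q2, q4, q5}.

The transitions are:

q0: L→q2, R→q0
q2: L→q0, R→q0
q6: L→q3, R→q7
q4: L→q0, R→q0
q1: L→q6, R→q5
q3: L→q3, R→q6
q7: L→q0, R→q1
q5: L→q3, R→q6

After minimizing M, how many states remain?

7

First remove the unreachable states {q4}; 7 states remain.
Start with accepting vs non-accepting: {q2,q5} | {q0,q1,q3,q6,q7}.
Split {q0,q1,q3,q6,q7} by δ(·,L) → {q1,q3,q6,q7} and {q0}.
Split {q2,q5} by δ(·,L) → {q2} and {q5}.
Split {q1,q3,q6,q7} by δ(·,L) → {q1,q3,q6} and {q7}.
Split {q1,q3,q6} by δ(·,R) → {q1} and {q3} and {q6}.
Stable partition: {q2} | {q1} | {q0} | {q5} | {q7} | {q3} | {q6} — 7 equivalence classes.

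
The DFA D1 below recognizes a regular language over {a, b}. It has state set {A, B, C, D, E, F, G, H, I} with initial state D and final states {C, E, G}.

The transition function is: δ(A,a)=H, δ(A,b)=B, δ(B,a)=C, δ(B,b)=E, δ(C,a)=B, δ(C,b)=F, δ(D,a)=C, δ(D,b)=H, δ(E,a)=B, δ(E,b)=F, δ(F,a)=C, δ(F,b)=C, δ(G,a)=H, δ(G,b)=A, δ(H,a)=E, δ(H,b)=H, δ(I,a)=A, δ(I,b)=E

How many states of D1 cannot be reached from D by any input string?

BFS from D reaches {B, C, D, E, F, H}; the 3 state(s) A, G, I are never visited.

3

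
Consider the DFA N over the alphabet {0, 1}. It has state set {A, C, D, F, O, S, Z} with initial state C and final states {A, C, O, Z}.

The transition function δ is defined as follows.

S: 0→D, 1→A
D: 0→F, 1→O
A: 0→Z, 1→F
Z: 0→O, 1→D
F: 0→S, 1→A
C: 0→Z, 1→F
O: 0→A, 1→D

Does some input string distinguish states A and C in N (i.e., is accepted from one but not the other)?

No

Every state is reachable, so we keep all 7.
P0 = {A,C,O,Z} | {D,F,S}.
No further refinement is possible. Final partition (2 blocks): {A,C,O,Z} | {D,F,S}.
A and C lie in the same block of the stable partition, so they are equivalent — no string distinguishes them.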